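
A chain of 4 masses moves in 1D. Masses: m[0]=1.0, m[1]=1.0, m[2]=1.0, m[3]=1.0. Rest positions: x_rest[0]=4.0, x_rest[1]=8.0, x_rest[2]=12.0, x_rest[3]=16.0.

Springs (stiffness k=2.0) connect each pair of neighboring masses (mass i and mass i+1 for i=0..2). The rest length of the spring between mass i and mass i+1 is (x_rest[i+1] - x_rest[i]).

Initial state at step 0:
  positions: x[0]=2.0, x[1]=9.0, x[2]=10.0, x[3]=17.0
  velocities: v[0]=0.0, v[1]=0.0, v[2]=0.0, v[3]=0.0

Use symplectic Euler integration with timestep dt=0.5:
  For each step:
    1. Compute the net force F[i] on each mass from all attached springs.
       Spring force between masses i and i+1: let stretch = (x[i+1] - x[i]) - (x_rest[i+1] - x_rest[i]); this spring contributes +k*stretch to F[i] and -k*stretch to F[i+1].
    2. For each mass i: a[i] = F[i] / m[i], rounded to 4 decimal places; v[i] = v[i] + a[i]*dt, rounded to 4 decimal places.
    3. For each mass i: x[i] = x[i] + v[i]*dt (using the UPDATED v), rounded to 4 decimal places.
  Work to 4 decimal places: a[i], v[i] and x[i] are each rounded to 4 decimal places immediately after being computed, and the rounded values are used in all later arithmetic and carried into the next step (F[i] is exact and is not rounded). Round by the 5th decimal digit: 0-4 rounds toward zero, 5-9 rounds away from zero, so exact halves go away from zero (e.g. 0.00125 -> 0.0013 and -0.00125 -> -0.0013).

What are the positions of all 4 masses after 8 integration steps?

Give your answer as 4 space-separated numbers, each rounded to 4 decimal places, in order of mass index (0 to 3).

Step 0: x=[2.0000 9.0000 10.0000 17.0000] v=[0.0000 0.0000 0.0000 0.0000]
Step 1: x=[3.5000 6.0000 13.0000 15.5000] v=[3.0000 -6.0000 6.0000 -3.0000]
Step 2: x=[4.2500 5.2500 13.7500 14.7500] v=[1.5000 -1.5000 1.5000 -1.5000]
Step 3: x=[3.5000 8.2500 10.7500 15.5000] v=[-1.5000 6.0000 -6.0000 1.5000]
Step 4: x=[3.1250 10.1250 8.8750 15.8750] v=[-0.7500 3.7500 -3.7500 0.7500]
Step 5: x=[4.2500 7.8750 11.1250 14.7500] v=[2.2500 -4.5000 4.5000 -2.2500]
Step 6: x=[5.1875 5.4375 13.5625 13.8125] v=[1.8750 -4.8750 4.8750 -1.8750]
Step 7: x=[4.2500 6.9375 12.0625 14.7500] v=[-1.8750 3.0000 -3.0000 1.8750]
Step 8: x=[2.6563 9.6563 9.3438 16.3438] v=[-3.1875 5.4375 -5.4375 3.1875]

Answer: 2.6563 9.6563 9.3438 16.3438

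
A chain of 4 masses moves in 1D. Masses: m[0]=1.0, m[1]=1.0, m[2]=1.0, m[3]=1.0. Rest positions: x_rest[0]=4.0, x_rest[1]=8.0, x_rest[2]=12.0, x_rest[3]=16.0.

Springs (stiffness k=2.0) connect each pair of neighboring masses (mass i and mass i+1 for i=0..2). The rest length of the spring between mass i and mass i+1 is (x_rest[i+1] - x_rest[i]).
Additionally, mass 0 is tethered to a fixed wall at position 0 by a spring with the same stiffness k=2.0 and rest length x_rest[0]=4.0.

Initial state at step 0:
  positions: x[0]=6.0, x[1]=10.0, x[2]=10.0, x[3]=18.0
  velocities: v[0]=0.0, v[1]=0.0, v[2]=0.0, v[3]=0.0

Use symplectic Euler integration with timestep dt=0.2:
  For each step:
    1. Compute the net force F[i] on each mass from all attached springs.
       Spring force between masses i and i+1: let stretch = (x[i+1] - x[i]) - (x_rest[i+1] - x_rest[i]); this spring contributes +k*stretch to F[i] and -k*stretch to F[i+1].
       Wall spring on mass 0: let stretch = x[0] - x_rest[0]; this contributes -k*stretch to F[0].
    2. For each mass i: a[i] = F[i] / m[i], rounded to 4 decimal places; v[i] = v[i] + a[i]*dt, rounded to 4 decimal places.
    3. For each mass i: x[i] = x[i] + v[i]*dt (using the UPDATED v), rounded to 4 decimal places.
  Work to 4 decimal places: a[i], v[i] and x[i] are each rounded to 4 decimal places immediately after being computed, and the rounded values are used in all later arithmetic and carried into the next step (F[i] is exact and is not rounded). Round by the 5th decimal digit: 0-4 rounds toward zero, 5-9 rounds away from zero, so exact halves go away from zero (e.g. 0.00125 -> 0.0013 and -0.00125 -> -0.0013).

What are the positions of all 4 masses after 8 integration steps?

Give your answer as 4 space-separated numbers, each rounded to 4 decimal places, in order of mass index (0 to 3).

Step 0: x=[6.0000 10.0000 10.0000 18.0000] v=[0.0000 0.0000 0.0000 0.0000]
Step 1: x=[5.8400 9.6800 10.6400 17.6800] v=[-0.8000 -1.6000 3.2000 -1.6000]
Step 2: x=[5.5200 9.1296 11.7664 17.1168] v=[-1.6000 -2.7520 5.6320 -2.8160]
Step 3: x=[5.0472 8.5014 13.1099 16.4456] v=[-2.3642 -3.1411 6.7174 -3.3562]
Step 4: x=[4.4469 7.9655 14.3516 15.8275] v=[-3.0014 -2.6794 6.2083 -3.0905]
Step 5: x=[3.7724 7.6590 15.2004 15.4113] v=[-3.3727 -1.5324 4.2442 -2.0809]
Step 6: x=[3.1070 7.6449 15.4628 15.2982] v=[-3.3270 -0.0705 1.3120 -0.5653]
Step 7: x=[2.5561 7.8932 15.0866 15.5183] v=[-2.7546 1.2415 -1.8810 1.1005]
Step 8: x=[2.2277 8.2900 14.1695 16.0239] v=[-1.6422 1.9840 -4.5857 2.5278]

Answer: 2.2277 8.2900 14.1695 16.0239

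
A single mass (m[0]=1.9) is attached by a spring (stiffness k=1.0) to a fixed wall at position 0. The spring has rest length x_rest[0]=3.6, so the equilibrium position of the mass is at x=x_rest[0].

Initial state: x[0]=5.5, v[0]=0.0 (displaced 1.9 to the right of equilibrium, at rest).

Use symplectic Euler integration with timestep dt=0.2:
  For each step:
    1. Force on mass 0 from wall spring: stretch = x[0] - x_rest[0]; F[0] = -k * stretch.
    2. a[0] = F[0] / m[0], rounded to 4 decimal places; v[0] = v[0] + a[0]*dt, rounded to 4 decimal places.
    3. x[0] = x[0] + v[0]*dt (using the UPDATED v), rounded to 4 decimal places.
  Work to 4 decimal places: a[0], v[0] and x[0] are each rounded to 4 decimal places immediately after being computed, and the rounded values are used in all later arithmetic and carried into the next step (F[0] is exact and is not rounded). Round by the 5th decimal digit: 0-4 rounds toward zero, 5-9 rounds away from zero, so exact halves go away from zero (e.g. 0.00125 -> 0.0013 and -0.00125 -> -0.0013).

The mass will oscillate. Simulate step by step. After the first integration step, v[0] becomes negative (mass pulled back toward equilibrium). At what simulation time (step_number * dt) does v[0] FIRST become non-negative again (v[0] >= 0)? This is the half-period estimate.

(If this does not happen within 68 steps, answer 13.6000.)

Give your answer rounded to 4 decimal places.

Answer: 4.4000

Derivation:
Step 0: x=[5.5000] v=[0.0000]
Step 1: x=[5.4600] v=[-0.2000]
Step 2: x=[5.3808] v=[-0.3958]
Step 3: x=[5.2641] v=[-0.5833]
Step 4: x=[5.1124] v=[-0.7585]
Step 5: x=[4.9289] v=[-0.9177]
Step 6: x=[4.7174] v=[-1.0576]
Step 7: x=[4.4824] v=[-1.1752]
Step 8: x=[4.2288] v=[-1.2681]
Step 9: x=[3.9619] v=[-1.3343]
Step 10: x=[3.6874] v=[-1.3724]
Step 11: x=[3.4111] v=[-1.3816]
Step 12: x=[3.1388] v=[-1.3617]
Step 13: x=[2.8762] v=[-1.3132]
Step 14: x=[2.6288] v=[-1.2370]
Step 15: x=[2.4018] v=[-1.1348]
Step 16: x=[2.2001] v=[-1.0087]
Step 17: x=[2.0278] v=[-0.8613]
Step 18: x=[1.8886] v=[-0.6958]
Step 19: x=[1.7855] v=[-0.5157]
Step 20: x=[1.7206] v=[-0.3247]
Step 21: x=[1.6952] v=[-0.1269]
Step 22: x=[1.7099] v=[0.0736]
First v>=0 after going negative at step 22, time=4.4000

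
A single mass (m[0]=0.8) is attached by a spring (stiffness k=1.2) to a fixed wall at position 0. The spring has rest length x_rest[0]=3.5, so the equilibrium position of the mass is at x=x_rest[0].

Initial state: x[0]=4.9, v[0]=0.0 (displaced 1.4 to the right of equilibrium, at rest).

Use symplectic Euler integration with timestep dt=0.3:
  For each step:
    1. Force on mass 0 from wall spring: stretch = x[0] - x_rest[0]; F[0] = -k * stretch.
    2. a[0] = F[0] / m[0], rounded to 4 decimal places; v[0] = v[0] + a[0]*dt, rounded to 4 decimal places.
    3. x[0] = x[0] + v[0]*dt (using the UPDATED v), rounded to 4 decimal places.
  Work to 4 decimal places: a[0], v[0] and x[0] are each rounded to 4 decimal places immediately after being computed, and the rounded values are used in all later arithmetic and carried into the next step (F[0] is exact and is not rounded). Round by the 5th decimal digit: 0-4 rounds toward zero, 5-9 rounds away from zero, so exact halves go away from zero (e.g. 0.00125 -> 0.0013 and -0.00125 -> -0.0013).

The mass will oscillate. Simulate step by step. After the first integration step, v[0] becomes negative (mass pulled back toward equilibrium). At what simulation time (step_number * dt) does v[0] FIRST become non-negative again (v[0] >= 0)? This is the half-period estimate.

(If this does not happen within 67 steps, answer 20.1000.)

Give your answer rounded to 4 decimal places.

Answer: 2.7000

Derivation:
Step 0: x=[4.9000] v=[0.0000]
Step 1: x=[4.7110] v=[-0.6300]
Step 2: x=[4.3585] v=[-1.1750]
Step 3: x=[3.8901] v=[-1.5613]
Step 4: x=[3.3690] v=[-1.7369]
Step 5: x=[2.8656] v=[-1.6780]
Step 6: x=[2.4479] v=[-1.3925]
Step 7: x=[2.1722] v=[-0.9190]
Step 8: x=[2.0758] v=[-0.3215]
Step 9: x=[2.1716] v=[0.3194]
First v>=0 after going negative at step 9, time=2.7000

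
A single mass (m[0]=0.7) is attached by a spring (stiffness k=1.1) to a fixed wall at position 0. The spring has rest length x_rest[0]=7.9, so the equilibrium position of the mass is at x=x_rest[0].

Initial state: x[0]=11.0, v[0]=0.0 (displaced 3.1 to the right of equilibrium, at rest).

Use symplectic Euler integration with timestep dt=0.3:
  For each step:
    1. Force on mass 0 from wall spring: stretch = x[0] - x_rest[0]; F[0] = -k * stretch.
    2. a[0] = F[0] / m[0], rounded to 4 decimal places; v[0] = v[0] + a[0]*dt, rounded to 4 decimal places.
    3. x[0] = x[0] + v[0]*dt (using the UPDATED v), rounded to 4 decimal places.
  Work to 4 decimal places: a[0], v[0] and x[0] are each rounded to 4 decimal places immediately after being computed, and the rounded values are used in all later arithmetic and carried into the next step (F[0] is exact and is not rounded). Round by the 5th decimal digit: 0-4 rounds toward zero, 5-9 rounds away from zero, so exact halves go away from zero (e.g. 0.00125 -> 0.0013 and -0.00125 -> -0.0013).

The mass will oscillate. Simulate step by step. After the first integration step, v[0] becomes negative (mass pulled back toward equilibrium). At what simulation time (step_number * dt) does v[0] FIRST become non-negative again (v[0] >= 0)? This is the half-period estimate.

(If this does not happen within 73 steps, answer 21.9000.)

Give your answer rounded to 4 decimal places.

Step 0: x=[11.0000] v=[0.0000]
Step 1: x=[10.5616] v=[-1.4614]
Step 2: x=[9.7467] v=[-2.7162]
Step 3: x=[8.6707] v=[-3.5868]
Step 4: x=[7.4857] v=[-3.9501]
Step 5: x=[6.3593] v=[-3.7548]
Step 6: x=[5.4508] v=[-3.0285]
Step 7: x=[4.8886] v=[-1.8739]
Step 8: x=[4.7523] v=[-0.4542]
Step 9: x=[5.0612] v=[1.0297]
First v>=0 after going negative at step 9, time=2.7000

Answer: 2.7000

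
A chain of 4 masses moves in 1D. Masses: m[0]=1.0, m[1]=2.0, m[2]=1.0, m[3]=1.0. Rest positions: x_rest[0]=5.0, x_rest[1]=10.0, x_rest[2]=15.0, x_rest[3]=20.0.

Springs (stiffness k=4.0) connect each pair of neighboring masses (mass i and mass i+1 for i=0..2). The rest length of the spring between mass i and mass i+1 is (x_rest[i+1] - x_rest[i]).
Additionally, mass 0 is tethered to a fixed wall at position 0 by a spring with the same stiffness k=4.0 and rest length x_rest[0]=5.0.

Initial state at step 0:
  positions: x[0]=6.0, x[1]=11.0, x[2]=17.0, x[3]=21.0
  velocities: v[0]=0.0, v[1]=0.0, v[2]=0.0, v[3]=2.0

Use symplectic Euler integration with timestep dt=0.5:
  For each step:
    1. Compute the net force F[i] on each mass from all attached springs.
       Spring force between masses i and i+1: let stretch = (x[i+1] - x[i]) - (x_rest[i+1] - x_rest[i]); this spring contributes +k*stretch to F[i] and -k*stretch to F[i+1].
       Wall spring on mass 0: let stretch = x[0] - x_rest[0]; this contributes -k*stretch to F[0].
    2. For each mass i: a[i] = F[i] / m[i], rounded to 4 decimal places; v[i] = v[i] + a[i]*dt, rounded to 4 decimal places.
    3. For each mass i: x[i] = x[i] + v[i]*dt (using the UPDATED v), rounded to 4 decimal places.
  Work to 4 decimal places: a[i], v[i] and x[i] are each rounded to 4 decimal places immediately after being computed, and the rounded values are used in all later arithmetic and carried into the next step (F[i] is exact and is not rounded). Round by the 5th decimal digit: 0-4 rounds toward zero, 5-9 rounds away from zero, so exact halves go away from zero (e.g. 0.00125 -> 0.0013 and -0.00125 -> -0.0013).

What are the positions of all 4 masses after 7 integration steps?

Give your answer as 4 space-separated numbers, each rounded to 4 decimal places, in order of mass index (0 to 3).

Answer: 4.2500 10.5000 13.2500 20.2500

Derivation:
Step 0: x=[6.0000 11.0000 17.0000 21.0000] v=[0.0000 0.0000 0.0000 2.0000]
Step 1: x=[5.0000 11.5000 15.0000 23.0000] v=[-2.0000 1.0000 -4.0000 4.0000]
Step 2: x=[5.5000 10.5000 17.5000 22.0000] v=[1.0000 -2.0000 5.0000 -2.0000]
Step 3: x=[5.5000 10.5000 17.5000 21.5000] v=[0.0000 0.0000 0.0000 -1.0000]
Step 4: x=[5.0000 11.5000 14.5000 22.0000] v=[-1.0000 2.0000 -6.0000 1.0000]
Step 5: x=[6.0000 10.7500 16.0000 20.0000] v=[2.0000 -1.5000 3.0000 -4.0000]
Step 6: x=[5.7500 10.2500 16.2500 19.0000] v=[-0.5000 -1.0000 0.5000 -2.0000]
Step 7: x=[4.2500 10.5000 13.2500 20.2500] v=[-3.0000 0.5000 -6.0000 2.5000]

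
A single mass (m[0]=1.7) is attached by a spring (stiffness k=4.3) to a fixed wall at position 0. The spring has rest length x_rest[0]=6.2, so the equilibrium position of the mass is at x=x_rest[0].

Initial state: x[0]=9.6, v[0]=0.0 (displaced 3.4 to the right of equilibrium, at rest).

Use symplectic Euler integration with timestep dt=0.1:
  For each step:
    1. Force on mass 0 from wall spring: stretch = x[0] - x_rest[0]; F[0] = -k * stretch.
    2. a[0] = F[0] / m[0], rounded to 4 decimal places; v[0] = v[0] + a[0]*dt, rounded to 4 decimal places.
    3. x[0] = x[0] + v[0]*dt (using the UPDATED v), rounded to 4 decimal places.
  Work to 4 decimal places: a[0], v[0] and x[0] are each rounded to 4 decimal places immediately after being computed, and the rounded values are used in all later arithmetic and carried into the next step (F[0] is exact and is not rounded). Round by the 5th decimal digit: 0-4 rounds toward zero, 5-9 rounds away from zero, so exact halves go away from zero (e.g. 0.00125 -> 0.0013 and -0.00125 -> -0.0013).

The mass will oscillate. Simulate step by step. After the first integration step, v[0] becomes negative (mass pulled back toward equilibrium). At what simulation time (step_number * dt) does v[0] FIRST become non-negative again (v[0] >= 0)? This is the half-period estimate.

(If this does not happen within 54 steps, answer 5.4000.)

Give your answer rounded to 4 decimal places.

Step 0: x=[9.6000] v=[0.0000]
Step 1: x=[9.5140] v=[-0.8600]
Step 2: x=[9.3442] v=[-1.6983]
Step 3: x=[9.0948] v=[-2.4936]
Step 4: x=[8.7722] v=[-3.2258]
Step 5: x=[8.3846] v=[-3.8764]
Step 6: x=[7.9417] v=[-4.4290]
Step 7: x=[7.4547] v=[-4.8696]
Step 8: x=[6.9360] v=[-5.1870]
Step 9: x=[6.3987] v=[-5.3732]
Step 10: x=[5.8564] v=[-5.4235]
Step 11: x=[5.3227] v=[-5.3366]
Step 12: x=[4.8112] v=[-5.1147]
Step 13: x=[4.3349] v=[-4.7634]
Step 14: x=[3.9057] v=[-4.2916]
Step 15: x=[3.5346] v=[-3.7113]
Step 16: x=[3.2309] v=[-3.0371]
Step 17: x=[3.0023] v=[-2.2861]
Step 18: x=[2.8546] v=[-1.4773]
Step 19: x=[2.7915] v=[-0.6311]
Step 20: x=[2.8146] v=[0.2311]
First v>=0 after going negative at step 20, time=2.0000

Answer: 2.0000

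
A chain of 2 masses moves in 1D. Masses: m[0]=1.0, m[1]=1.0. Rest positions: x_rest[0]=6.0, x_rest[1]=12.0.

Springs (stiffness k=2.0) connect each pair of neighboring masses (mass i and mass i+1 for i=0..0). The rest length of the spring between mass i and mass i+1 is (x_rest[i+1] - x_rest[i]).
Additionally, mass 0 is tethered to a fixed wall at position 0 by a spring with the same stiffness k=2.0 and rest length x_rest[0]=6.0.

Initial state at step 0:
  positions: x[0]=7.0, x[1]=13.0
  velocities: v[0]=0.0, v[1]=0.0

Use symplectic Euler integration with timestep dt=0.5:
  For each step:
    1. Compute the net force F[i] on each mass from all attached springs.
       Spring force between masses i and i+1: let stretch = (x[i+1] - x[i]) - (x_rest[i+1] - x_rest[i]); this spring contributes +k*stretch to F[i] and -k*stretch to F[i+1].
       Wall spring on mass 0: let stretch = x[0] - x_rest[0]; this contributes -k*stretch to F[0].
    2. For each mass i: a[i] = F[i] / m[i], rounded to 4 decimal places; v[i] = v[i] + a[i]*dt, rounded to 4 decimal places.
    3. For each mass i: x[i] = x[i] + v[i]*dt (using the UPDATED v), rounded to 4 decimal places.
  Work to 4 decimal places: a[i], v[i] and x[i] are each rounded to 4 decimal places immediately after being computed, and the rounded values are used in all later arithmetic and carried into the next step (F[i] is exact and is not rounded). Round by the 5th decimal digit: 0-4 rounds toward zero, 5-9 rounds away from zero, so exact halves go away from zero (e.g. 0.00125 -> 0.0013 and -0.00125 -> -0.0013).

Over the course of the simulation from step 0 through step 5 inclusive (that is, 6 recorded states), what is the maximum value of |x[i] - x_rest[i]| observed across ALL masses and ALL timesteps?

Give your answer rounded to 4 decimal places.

Step 0: x=[7.0000 13.0000] v=[0.0000 0.0000]
Step 1: x=[6.5000 13.0000] v=[-1.0000 0.0000]
Step 2: x=[6.0000 12.7500] v=[-1.0000 -0.5000]
Step 3: x=[5.8750 12.1250] v=[-0.2500 -1.2500]
Step 4: x=[5.9375 11.3750] v=[0.1250 -1.5000]
Step 5: x=[5.7500 10.9063] v=[-0.3750 -0.9375]
Max displacement = 1.0937

Answer: 1.0937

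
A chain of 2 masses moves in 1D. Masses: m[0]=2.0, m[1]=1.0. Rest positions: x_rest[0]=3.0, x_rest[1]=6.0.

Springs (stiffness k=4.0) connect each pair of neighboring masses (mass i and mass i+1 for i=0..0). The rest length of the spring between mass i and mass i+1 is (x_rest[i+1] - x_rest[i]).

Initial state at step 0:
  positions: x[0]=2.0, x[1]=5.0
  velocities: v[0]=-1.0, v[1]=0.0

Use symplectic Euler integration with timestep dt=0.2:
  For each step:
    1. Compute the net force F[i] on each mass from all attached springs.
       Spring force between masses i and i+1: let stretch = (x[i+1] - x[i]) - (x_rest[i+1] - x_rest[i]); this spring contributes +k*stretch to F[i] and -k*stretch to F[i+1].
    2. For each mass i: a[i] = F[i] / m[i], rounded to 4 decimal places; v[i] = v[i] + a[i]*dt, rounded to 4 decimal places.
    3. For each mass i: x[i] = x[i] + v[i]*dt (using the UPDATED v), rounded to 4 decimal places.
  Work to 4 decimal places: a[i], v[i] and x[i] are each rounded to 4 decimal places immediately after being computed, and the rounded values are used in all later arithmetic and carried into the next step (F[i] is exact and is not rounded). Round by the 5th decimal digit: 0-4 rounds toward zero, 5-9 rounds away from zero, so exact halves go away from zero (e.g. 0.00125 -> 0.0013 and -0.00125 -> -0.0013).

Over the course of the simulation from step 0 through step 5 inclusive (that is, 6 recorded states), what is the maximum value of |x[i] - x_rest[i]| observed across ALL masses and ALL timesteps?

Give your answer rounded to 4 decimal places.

Answer: 1.7535

Derivation:
Step 0: x=[2.0000 5.0000] v=[-1.0000 0.0000]
Step 1: x=[1.8000 5.0000] v=[-1.0000 0.0000]
Step 2: x=[1.6160 4.9680] v=[-0.9200 -0.1600]
Step 3: x=[1.4602 4.8797] v=[-0.7792 -0.4416]
Step 4: x=[1.3379 4.7243] v=[-0.6114 -0.7772]
Step 5: x=[1.2465 4.5070] v=[-0.4568 -1.0863]
Max displacement = 1.7535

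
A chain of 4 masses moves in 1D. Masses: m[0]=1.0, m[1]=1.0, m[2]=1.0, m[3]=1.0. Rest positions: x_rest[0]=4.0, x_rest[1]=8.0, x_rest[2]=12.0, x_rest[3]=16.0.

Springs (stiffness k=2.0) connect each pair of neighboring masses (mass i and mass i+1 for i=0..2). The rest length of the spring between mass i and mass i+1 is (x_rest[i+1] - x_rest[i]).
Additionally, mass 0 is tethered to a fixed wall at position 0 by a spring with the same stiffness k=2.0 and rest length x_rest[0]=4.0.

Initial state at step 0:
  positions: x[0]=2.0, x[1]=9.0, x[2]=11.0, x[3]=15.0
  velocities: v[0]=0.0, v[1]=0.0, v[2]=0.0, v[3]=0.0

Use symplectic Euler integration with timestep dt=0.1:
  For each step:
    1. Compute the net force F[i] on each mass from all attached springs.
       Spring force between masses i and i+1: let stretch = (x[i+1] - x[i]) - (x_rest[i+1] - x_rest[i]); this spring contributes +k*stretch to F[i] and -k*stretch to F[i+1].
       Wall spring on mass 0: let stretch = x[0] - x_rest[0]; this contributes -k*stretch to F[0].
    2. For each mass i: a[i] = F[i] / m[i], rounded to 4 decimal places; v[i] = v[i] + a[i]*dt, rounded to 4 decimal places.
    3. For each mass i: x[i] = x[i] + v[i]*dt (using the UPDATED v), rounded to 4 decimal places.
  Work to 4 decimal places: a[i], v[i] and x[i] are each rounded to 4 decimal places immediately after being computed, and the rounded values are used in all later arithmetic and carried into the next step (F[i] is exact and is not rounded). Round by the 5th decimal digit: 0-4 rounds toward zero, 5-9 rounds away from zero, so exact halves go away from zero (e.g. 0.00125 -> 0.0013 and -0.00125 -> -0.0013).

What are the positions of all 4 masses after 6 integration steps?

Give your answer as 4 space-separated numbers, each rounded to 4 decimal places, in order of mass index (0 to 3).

Step 0: x=[2.0000 9.0000 11.0000 15.0000] v=[0.0000 0.0000 0.0000 0.0000]
Step 1: x=[2.1000 8.9000 11.0400 15.0000] v=[1.0000 -1.0000 0.4000 0.0000]
Step 2: x=[2.2940 8.7068 11.1164 15.0008] v=[1.9400 -1.9320 0.7640 0.0080]
Step 3: x=[2.5704 8.4335 11.2223 15.0039] v=[2.7638 -2.7326 1.0590 0.0311]
Step 4: x=[2.9126 8.0988 11.3481 15.0114] v=[3.4223 -3.3475 1.2576 0.0748]
Step 5: x=[3.3003 7.7253 11.4821 15.0256] v=[3.8770 -3.7349 1.3404 0.1421]
Step 6: x=[3.7105 7.3385 11.6119 15.0489] v=[4.1019 -3.8685 1.2977 0.2334]

Answer: 3.7105 7.3385 11.6119 15.0489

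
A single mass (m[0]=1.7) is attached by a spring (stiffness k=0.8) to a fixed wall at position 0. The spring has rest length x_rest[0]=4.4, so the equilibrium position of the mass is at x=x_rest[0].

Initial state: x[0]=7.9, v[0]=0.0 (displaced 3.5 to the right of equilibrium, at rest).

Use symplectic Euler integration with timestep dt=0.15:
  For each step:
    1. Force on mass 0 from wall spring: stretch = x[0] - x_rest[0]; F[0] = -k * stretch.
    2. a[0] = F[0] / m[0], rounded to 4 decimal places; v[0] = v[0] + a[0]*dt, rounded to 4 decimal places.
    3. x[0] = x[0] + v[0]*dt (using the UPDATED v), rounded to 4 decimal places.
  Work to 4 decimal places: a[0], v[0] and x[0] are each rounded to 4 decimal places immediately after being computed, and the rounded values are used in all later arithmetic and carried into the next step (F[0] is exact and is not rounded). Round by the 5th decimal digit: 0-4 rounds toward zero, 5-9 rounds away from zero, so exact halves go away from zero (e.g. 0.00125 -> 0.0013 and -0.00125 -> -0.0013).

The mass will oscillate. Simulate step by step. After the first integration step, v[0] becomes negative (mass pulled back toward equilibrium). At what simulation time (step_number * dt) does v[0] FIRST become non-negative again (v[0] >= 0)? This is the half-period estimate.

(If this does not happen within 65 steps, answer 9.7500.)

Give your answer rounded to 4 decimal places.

Answer: 4.6500

Derivation:
Step 0: x=[7.9000] v=[0.0000]
Step 1: x=[7.8629] v=[-0.2471]
Step 2: x=[7.7892] v=[-0.4915]
Step 3: x=[7.6796] v=[-0.7307]
Step 4: x=[7.5353] v=[-0.9622]
Step 5: x=[7.3578] v=[-1.1835]
Step 6: x=[7.1490] v=[-1.3923]
Step 7: x=[6.9111] v=[-1.5863]
Step 8: x=[6.6466] v=[-1.7636]
Step 9: x=[6.3583] v=[-1.9222]
Step 10: x=[6.0492] v=[-2.0604]
Step 11: x=[5.7227] v=[-2.1768]
Step 12: x=[5.3822] v=[-2.2702]
Step 13: x=[5.0313] v=[-2.3395]
Step 14: x=[4.6737] v=[-2.3841]
Step 15: x=[4.3132] v=[-2.4034]
Step 16: x=[3.9536] v=[-2.3973]
Step 17: x=[3.5987] v=[-2.3658]
Step 18: x=[3.2523] v=[-2.3092]
Step 19: x=[2.9181] v=[-2.2282]
Step 20: x=[2.5996] v=[-2.1236]
Step 21: x=[2.3001] v=[-1.9965]
Step 22: x=[2.0229] v=[-1.8483]
Step 23: x=[1.7708] v=[-1.6805]
Step 24: x=[1.5466] v=[-1.4949]
Step 25: x=[1.3526] v=[-1.2935]
Step 26: x=[1.1908] v=[-1.0784]
Step 27: x=[1.0630] v=[-0.8519]
Step 28: x=[0.9706] v=[-0.6163]
Step 29: x=[0.9145] v=[-0.3742]
Step 30: x=[0.8953] v=[-0.1282]
Step 31: x=[0.9132] v=[0.1192]
First v>=0 after going negative at step 31, time=4.6500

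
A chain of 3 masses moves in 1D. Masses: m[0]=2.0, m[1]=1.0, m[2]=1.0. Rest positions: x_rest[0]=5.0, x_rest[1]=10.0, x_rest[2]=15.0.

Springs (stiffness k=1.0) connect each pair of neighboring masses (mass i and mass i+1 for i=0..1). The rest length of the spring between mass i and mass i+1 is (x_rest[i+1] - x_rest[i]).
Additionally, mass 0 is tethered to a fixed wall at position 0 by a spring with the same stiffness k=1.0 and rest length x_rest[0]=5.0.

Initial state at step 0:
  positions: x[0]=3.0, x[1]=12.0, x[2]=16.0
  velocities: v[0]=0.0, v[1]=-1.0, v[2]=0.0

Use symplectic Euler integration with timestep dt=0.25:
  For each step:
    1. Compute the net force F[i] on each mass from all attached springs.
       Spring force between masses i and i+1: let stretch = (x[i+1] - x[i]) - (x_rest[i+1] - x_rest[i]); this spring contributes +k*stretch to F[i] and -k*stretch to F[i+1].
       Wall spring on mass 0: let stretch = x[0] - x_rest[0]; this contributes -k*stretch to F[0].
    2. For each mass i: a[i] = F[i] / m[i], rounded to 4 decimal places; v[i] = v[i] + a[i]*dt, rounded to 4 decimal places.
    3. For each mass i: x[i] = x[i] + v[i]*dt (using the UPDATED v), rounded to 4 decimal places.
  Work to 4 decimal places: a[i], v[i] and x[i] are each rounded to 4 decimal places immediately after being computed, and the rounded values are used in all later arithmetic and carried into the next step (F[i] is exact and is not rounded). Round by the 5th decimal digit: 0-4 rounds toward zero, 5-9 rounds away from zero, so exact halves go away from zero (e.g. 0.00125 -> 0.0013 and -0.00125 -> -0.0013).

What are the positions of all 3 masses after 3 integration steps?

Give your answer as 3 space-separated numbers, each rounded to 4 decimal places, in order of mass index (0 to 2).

Step 0: x=[3.0000 12.0000 16.0000] v=[0.0000 -1.0000 0.0000]
Step 1: x=[3.1875 11.4375 16.0625] v=[0.7500 -2.2500 0.2500]
Step 2: x=[3.5332 10.6484 16.1485] v=[1.3828 -3.1563 0.3438]
Step 3: x=[3.9909 9.7584 16.2032] v=[1.8306 -3.5601 0.2188]

Answer: 3.9909 9.7584 16.2032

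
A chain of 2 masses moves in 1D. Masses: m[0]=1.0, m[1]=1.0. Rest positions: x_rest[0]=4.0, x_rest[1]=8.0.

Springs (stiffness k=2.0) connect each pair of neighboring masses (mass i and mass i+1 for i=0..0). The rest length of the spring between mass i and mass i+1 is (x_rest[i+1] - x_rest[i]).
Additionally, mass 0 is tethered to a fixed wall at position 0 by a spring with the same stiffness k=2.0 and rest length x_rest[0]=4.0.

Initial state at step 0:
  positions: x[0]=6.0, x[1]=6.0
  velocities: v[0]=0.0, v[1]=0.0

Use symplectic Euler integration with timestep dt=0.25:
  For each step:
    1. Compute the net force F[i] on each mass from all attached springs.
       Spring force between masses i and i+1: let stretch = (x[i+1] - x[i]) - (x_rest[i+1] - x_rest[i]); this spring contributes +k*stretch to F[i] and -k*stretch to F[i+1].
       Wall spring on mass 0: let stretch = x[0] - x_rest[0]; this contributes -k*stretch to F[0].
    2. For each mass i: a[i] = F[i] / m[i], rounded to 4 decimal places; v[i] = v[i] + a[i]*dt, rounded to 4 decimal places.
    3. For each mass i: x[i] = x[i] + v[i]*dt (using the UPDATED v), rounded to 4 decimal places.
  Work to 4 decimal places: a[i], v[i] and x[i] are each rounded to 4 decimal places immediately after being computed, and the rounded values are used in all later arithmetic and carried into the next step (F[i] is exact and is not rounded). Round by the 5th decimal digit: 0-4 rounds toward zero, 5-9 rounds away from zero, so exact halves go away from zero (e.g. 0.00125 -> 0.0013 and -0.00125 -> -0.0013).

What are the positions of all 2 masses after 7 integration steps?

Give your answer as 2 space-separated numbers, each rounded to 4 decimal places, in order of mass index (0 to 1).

Step 0: x=[6.0000 6.0000] v=[0.0000 0.0000]
Step 1: x=[5.2500 6.5000] v=[-3.0000 2.0000]
Step 2: x=[4.0000 7.3438] v=[-5.0000 3.3750]
Step 3: x=[2.6680 8.2696] v=[-5.3281 3.7031]
Step 4: x=[1.7027 8.9952] v=[-3.8613 2.9023]
Step 5: x=[1.4361 9.3092] v=[-1.0664 1.2561]
Step 6: x=[1.9741 9.1391] v=[2.1521 -0.6805]
Step 7: x=[3.1610 8.5734] v=[4.7476 -2.2630]

Answer: 3.1610 8.5734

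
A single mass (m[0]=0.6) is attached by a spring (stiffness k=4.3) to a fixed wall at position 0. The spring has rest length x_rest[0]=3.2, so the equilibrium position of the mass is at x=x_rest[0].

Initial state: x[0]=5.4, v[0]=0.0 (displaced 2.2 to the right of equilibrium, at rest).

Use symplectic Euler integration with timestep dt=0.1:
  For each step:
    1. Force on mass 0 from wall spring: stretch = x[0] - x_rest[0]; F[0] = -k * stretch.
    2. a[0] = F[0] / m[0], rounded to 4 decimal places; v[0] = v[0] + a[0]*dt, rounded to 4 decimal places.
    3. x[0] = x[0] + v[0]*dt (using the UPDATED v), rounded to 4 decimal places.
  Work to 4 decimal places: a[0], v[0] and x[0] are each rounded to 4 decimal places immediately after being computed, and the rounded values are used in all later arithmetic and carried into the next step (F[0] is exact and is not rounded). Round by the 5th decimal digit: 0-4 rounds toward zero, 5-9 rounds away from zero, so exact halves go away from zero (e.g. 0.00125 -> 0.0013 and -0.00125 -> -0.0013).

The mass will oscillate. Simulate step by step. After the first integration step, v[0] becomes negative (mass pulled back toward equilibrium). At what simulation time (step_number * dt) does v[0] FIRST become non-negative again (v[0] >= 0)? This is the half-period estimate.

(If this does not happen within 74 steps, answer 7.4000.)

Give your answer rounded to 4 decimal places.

Step 0: x=[5.4000] v=[0.0000]
Step 1: x=[5.2423] v=[-1.5767]
Step 2: x=[4.9383] v=[-3.0404]
Step 3: x=[4.5097] v=[-4.2862]
Step 4: x=[3.9872] v=[-5.2248]
Step 5: x=[3.4083] v=[-5.7890]
Step 6: x=[2.8145] v=[-5.9383]
Step 7: x=[2.2483] v=[-5.6620]
Step 8: x=[1.7503] v=[-4.9800]
Step 9: x=[1.3562] v=[-3.9411]
Step 10: x=[1.0942] v=[-2.6197]
Step 11: x=[0.9832] v=[-1.1105]
Step 12: x=[1.0310] v=[0.4782]
First v>=0 after going negative at step 12, time=1.2000

Answer: 1.2000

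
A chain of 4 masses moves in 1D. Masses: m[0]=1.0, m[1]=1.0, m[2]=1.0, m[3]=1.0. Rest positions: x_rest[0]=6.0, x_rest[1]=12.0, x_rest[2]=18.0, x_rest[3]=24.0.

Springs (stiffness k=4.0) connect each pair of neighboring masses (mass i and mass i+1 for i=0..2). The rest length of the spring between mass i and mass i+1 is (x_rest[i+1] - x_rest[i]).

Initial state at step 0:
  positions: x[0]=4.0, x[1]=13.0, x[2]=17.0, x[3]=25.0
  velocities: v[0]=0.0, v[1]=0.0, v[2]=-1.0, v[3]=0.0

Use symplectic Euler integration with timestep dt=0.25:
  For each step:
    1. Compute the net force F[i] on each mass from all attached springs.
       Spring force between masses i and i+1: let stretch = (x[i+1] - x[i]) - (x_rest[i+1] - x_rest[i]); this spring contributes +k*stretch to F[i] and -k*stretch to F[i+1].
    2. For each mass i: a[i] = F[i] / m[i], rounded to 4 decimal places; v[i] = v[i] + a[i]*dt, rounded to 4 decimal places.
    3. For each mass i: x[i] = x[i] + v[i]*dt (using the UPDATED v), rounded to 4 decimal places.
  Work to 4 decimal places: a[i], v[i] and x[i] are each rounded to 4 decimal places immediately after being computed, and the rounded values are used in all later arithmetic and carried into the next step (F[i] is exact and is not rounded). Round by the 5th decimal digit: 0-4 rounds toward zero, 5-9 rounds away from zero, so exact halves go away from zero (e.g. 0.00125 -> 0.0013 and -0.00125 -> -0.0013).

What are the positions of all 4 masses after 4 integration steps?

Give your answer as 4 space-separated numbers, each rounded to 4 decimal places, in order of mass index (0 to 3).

Answer: 6.3399 10.6446 17.7774 23.2383

Derivation:
Step 0: x=[4.0000 13.0000 17.0000 25.0000] v=[0.0000 0.0000 -1.0000 0.0000]
Step 1: x=[4.7500 11.7500 17.7500 24.5000] v=[3.0000 -5.0000 3.0000 -2.0000]
Step 2: x=[5.7500 10.2500 18.6875 23.8125] v=[4.0000 -6.0000 3.7500 -2.7500]
Step 3: x=[6.3750 9.7344 18.7969 23.3438] v=[2.5000 -2.0625 0.4375 -1.8750]
Step 4: x=[6.3399 10.6446 17.7774 23.2383] v=[-0.1406 3.6406 -4.0781 -0.4219]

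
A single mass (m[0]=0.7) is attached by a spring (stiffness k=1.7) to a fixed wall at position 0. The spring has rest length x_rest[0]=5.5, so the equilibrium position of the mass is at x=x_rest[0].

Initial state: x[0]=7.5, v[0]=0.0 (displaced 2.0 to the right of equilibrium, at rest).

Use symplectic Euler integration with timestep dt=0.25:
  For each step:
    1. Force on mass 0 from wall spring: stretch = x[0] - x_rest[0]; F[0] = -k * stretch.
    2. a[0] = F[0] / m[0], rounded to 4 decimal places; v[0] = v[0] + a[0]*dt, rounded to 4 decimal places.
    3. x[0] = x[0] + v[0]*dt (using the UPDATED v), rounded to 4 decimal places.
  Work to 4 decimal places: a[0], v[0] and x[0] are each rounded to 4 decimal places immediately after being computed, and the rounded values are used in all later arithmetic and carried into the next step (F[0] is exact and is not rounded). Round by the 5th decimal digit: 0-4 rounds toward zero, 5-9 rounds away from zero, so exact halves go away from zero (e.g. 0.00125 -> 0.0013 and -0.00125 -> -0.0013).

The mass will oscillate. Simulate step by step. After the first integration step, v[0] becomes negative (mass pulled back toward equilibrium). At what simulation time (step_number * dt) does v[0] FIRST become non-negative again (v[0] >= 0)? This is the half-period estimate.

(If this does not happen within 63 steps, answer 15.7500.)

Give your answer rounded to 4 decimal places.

Answer: 2.2500

Derivation:
Step 0: x=[7.5000] v=[0.0000]
Step 1: x=[7.1964] v=[-1.2143]
Step 2: x=[6.6353] v=[-2.2443]
Step 3: x=[5.9019] v=[-2.9336]
Step 4: x=[5.1075] v=[-3.1776]
Step 5: x=[4.3727] v=[-2.9393]
Step 6: x=[3.8090] v=[-2.2549]
Step 7: x=[3.5020] v=[-1.2282]
Step 8: x=[3.4982] v=[-0.0151]
Step 9: x=[3.7983] v=[1.2003]
First v>=0 after going negative at step 9, time=2.2500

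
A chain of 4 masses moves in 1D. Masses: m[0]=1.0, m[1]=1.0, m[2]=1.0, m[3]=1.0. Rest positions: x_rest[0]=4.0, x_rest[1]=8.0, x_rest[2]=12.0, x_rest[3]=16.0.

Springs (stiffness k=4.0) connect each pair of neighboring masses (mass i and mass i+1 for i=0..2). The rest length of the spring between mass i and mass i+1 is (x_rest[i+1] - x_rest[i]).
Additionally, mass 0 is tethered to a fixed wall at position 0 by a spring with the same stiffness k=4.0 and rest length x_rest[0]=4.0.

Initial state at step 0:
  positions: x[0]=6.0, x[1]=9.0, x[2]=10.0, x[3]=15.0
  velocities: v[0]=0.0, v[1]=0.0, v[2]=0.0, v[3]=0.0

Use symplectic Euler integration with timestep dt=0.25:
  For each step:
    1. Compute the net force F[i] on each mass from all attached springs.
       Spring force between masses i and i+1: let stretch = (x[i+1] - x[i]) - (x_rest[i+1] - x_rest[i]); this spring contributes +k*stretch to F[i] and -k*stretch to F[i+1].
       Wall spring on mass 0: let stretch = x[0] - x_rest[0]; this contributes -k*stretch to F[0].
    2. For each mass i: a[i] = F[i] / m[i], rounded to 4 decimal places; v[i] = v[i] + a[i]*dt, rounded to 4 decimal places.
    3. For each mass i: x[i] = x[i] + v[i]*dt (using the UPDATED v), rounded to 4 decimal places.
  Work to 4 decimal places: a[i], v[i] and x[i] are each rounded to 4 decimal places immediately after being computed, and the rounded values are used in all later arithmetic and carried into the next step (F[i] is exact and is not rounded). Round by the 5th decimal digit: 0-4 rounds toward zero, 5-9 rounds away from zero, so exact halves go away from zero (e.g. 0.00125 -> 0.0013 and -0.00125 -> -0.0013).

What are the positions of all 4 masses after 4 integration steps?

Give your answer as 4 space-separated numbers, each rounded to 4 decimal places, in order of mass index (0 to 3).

Answer: 1.8789 7.0742 12.8086 15.6250

Derivation:
Step 0: x=[6.0000 9.0000 10.0000 15.0000] v=[0.0000 0.0000 0.0000 0.0000]
Step 1: x=[5.2500 8.5000 11.0000 14.7500] v=[-3.0000 -2.0000 4.0000 -1.0000]
Step 2: x=[4.0000 7.8125 12.3125 14.5625] v=[-5.0000 -2.7500 5.2500 -0.7500]
Step 3: x=[2.7031 7.2969 13.0625 14.8125] v=[-5.1875 -2.0625 3.0000 1.0000]
Step 4: x=[1.8789 7.0742 12.8086 15.6250] v=[-3.2968 -0.8907 -1.0156 3.2500]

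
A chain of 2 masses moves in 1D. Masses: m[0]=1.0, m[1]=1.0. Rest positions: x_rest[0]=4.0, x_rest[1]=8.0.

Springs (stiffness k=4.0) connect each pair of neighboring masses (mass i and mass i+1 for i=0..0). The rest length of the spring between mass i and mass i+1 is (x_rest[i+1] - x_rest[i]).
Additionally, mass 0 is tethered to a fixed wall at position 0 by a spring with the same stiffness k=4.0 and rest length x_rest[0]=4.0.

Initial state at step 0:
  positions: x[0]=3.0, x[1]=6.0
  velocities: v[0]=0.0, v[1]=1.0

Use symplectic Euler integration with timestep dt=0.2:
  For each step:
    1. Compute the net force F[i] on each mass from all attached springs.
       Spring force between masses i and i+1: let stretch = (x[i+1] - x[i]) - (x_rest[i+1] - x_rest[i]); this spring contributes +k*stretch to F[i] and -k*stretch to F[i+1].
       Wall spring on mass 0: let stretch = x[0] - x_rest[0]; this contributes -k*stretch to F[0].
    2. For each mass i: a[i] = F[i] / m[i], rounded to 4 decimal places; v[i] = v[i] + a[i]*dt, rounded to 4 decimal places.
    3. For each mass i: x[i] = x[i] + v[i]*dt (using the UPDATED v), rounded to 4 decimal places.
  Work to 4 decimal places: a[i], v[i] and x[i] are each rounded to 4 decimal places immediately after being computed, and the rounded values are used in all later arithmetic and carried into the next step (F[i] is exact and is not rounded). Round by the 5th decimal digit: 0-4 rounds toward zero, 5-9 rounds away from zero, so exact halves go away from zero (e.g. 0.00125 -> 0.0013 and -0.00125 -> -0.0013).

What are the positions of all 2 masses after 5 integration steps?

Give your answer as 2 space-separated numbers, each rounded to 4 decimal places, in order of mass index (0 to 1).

Step 0: x=[3.0000 6.0000] v=[0.0000 1.0000]
Step 1: x=[3.0000 6.3600] v=[0.0000 1.8000]
Step 2: x=[3.0576 6.8224] v=[0.2880 2.3120]
Step 3: x=[3.2284 7.3224] v=[0.8538 2.5002]
Step 4: x=[3.5377 7.8074] v=[1.5463 2.4250]
Step 5: x=[3.9641 8.2492] v=[2.1319 2.2092]

Answer: 3.9641 8.2492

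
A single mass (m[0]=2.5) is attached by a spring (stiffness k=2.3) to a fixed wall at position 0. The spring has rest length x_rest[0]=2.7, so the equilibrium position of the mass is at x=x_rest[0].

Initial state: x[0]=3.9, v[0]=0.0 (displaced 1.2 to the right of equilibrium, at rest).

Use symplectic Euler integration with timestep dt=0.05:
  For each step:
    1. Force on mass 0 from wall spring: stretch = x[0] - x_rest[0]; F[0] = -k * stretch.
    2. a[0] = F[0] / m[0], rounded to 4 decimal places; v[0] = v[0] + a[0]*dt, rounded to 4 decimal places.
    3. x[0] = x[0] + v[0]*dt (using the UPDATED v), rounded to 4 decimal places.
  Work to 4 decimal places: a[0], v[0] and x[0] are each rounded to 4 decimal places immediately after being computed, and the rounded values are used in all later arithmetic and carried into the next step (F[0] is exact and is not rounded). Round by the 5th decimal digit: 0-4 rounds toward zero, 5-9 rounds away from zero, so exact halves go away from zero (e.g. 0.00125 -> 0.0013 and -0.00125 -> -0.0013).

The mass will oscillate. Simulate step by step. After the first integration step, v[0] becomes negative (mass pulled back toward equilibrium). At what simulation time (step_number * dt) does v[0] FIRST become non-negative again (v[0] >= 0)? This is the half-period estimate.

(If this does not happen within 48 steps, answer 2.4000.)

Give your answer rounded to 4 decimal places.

Answer: 2.4000

Derivation:
Step 0: x=[3.9000] v=[0.0000]
Step 1: x=[3.8972] v=[-0.0552]
Step 2: x=[3.8917] v=[-0.1103]
Step 3: x=[3.8834] v=[-0.1651]
Step 4: x=[3.8724] v=[-0.2195]
Step 5: x=[3.8587] v=[-0.2734]
Step 6: x=[3.8424] v=[-0.3267]
Step 7: x=[3.8234] v=[-0.3793]
Step 8: x=[3.8019] v=[-0.4310]
Step 9: x=[3.7778] v=[-0.4817]
Step 10: x=[3.7512] v=[-0.5313]
Step 11: x=[3.7222] v=[-0.5797]
Step 12: x=[3.6909] v=[-0.6267]
Step 13: x=[3.6573] v=[-0.6723]
Step 14: x=[3.6215] v=[-0.7163]
Step 15: x=[3.5836] v=[-0.7587]
Step 16: x=[3.5436] v=[-0.7993]
Step 17: x=[3.5017] v=[-0.8381]
Step 18: x=[3.4580] v=[-0.8750]
Step 19: x=[3.4125] v=[-0.9099]
Step 20: x=[3.3654] v=[-0.9427]
Step 21: x=[3.3167] v=[-0.9733]
Step 22: x=[3.2666] v=[-1.0017]
Step 23: x=[3.2152] v=[-1.0278]
Step 24: x=[3.1626] v=[-1.0515]
Step 25: x=[3.1090] v=[-1.0728]
Step 26: x=[3.0544] v=[-1.0916]
Step 27: x=[2.9990] v=[-1.1079]
Step 28: x=[2.9429] v=[-1.1217]
Step 29: x=[2.8863] v=[-1.1329]
Step 30: x=[2.8292] v=[-1.1415]
Step 31: x=[2.7718] v=[-1.1474]
Step 32: x=[2.7143] v=[-1.1507]
Step 33: x=[2.6567] v=[-1.1514]
Step 34: x=[2.5992] v=[-1.1494]
Step 35: x=[2.5420] v=[-1.1448]
Step 36: x=[2.4851] v=[-1.1375]
Step 37: x=[2.4287] v=[-1.1276]
Step 38: x=[2.3729] v=[-1.1151]
Step 39: x=[2.3179] v=[-1.1001]
Step 40: x=[2.2638] v=[-1.0825]
Step 41: x=[2.2107] v=[-1.0624]
Step 42: x=[2.1587] v=[-1.0399]
Step 43: x=[2.1080] v=[-1.0150]
Step 44: x=[2.0586] v=[-0.9878]
Step 45: x=[2.0107] v=[-0.9583]
Step 46: x=[1.9644] v=[-0.9266]
Step 47: x=[1.9198] v=[-0.8928]
Step 48: x=[1.8770] v=[-0.8569]
v[0] did not become non-negative within 48 steps; using fallback time=2.4000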